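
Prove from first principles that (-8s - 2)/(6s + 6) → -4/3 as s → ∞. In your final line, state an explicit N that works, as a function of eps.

N = 1/eps

Let eps > 0. We seek N > 0 such that s > N implies |(-8s - 2)/(6s + 6) + 4/3| < eps.
(-8s - 2)/(6s + 6) + 4/3 = (6(-8s - 2) − (-8)(6s + 6)) / (6(6s + 6)) = 36/(6(6s + 6)).
For s > 0 we have 6s + 6 > 6s, so |(-8s - 2)/(6s + 6) + 4/3| = 36/(6(6s + 6)) < 36/(6·6s) = 1/s.
Thus |(-8s - 2)/(6s + 6) + 4/3| < eps whenever s > 1/eps.
Take N = 1/eps. If s > N then |(-8s - 2)/(6s + 6) + 4/3| < 1/s < eps.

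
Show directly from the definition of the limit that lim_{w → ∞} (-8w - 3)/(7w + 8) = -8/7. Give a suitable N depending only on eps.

Let eps > 0. We seek N > 0 such that w > N implies |(-8w - 3)/(7w + 8) + 8/7| < eps.
(-8w - 3)/(7w + 8) + 8/7 = (7(-8w - 3) − (-8)(7w + 8)) / (7(7w + 8)) = 43/(7(7w + 8)).
For w > 0 we have 7w + 8 > 7w, so |(-8w - 3)/(7w + 8) + 8/7| = 43/(7(7w + 8)) < 43/(7·7w) = (43/49)/w.
Thus |(-8w - 3)/(7w + 8) + 8/7| < eps whenever w > (43/49)/eps.
Take N = (43/49)/eps. If w > N then |(-8w - 3)/(7w + 8) + 8/7| < (43/49)/w < eps.

N = (43/49)/eps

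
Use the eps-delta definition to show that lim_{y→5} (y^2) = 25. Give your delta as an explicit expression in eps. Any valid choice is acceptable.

Fix eps > 0. We seek delta > 0 with 0 < |y − 5| < delta ⇒ |y^2 − 25| < eps.
Factor: y^2 − 25 = (y − 5)(y + 5), so |y^2 − 25| = |y − 5|·|y + 5|.
Impose delta ≤ 1 so that |y| < 6; then |y + 5| ≤ 11.
Hence |y^2 − 25| ≤ 11|y − 5|, which is < eps once |y − 5| < eps/11.
Take delta = min(1, eps/11). If 0 < |y − 5| < delta then both bounds hold and |y^2 − 25| ≤ 11|y − 5| < 11·(eps/11) = eps.

delta = min(1, eps/11)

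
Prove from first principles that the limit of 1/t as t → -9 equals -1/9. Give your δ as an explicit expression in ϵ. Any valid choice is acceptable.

Fix ϵ > 0. We seek δ > 0 such that 0 < |t + 9| < δ implies |1/t + 1/9| < ϵ.
|1/t + 1/9| = |-9 − t|/(9·|t|) = |t + 9|/(9|t|).
Restrict δ ≤ 9/2. Then |t + 9| < 9/2 gives |t| > 9/2, so 9|t| > 81/2.
Then |1/t + 1/9| < |t + 9|/(81/2), which is < ϵ when |t + 9| < (81/2)ϵ.
Take δ = min(9/2, (81/2)ϵ). Then 0 < |t + 9| < δ gives both |t + 9| < 9/2 and |t + 9| < (81/2)ϵ, so |1/t + 1/9| < ϵ.

δ = min(9/2, (81/2)ϵ)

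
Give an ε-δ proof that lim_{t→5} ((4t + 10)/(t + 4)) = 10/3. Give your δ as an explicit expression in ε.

Fix ε > 0. We want δ > 0 with 0 < |t − 5| < δ ⇒ |(4t + 10)/(t + 4) − (10/3)| < ε.
Combining over a common denominator, (4t + 10)/(t + 4) − (10/3) = [(4t + 10)·9 − 30·(t + 4)] / [9·(t + 4)] = 6(t − 5) / (9(t + 4)).
So |(4t + 10)/(t + 4) − (10/3)| = 6|t − 5| / (9·|t + 4|).
Restrict δ ≤ 9/2. Then |t − 5| < 9/2 gives |t + 4| = |(t − 5) + 9| ≥ 9 − 9/2 = 9/2.
Hence |(4t + 10)/(t + 4) − (10/3)| < 6|t − 5|/(9·(9/2)) = (4/27)|t − 5|, which is < ε once |t − 5| < (27/4)ε.
Take δ = min(9/2, (27/4)ε). Then 0 < |t − 5| < δ forces both bounds, so |(4t + 10)/(t + 4) − (10/3)| < ε.

δ = min(9/2, (27/4)ε)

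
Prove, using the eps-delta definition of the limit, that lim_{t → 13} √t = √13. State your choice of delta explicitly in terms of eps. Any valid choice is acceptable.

Suppose eps > 0. We want delta > 0 such that 0 < |t − 13| < delta implies |√t − √13| < eps.
Rationalise: √t − √13 = (t − 13)/(√t + √13), so |√t − √13| = |t − 13|/(√t + √13).
Restrict delta ≤ 13 so that |t − 13| < 13 forces t > 0, and then √t + √13 > √13.
Hence |√t − √13| < |t − 13|/√13, which is < eps once |t − 13| < √13·eps.
Take delta = min(13, √13·eps). If 0 < |t − 13| < delta then t > 0 and |√t − √13| < |t − 13|/√13 < eps.

delta = min(13, √13·eps)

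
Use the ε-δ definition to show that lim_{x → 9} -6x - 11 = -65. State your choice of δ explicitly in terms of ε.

δ = ε/6

Let ε > 0. We need δ > 0 so that 0 < |x − 9| < δ implies |(-6x - 11) + 65| < ε.
Since (-6x - 11) + 65 = -6(x − 9), we have |(-6x - 11) + 65| = 6|x − 9|.
Thus it suffices that |x − 9| < ε/6.
Choosing δ = ε/6 gives |(-6x - 11) + 65| = 6|x − 9| < ε whenever |x − 9| < δ.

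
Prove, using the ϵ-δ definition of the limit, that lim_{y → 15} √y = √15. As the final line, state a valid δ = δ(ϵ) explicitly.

Let ϵ > 0 be given. We want δ > 0 such that 0 < |y − 15| < δ implies |√y − √15| < ϵ.
Rationalise: √y − √15 = (y − 15)/(√y + √15), so |√y − √15| = |y − 15|/(√y + √15).
Restrict δ ≤ 15 so that |y − 15| < 15 forces y > 0, and then √y + √15 > √15.
Hence |√y − √15| < |y − 15|/√15, which is < ϵ once |y − 15| < √15·ϵ.
Take δ = min(15, √15·ϵ). If 0 < |y − 15| < δ then y > 0 and |√y − √15| < |y − 15|/√15 < ϵ.

δ = min(15, √15·ϵ)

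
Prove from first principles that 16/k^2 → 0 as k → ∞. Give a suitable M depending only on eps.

Suppose eps > 0. For k ≥ 1, |16/k^2 − 0| = 16/k^2.
16/k^2 < eps ⇔ k^2 > 16/eps ⇔ k > (16/eps)^{1/2}.
Take M = (16/eps)^{1/2}. Then k > M implies 16/k^2 < eps.

M = (16/eps)^{1/2}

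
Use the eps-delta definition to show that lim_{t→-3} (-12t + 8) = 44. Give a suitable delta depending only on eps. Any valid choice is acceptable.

delta = eps/12

Let eps > 0 be given. We need delta > 0 so that 0 < |t + 3| < delta implies |(-12t + 8) − 44| < eps.
|(-12t + 8) − 44| = |-12t - 36| = 12|t + 3|.
Thus it suffices that |t + 3| < eps/12.
Choosing delta = eps/12 gives |(-12t + 8) − 44| = 12|t + 3| < eps whenever |t + 3| < delta.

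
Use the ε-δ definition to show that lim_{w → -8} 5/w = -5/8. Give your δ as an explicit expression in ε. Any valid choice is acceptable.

Fix ε > 0. We seek δ > 0 such that 0 < |w + 8| < δ implies |5/w + 5/8| < ε.
|5/w + 5/8| = 5·|-8 − w|/(8·|w|) = 5|w + 8|/(8|w|).
Restrict δ ≤ 4. Then |w + 8| < 4 gives |w| > 4, so 8|w| > 32.
Then |5/w + 5/8| < 5|w + 8|/32, which is < ε when |w + 8| < (32/5)ε.
Take δ = min(4, (32/5)ε). Then 0 < |w + 8| < δ gives both |w + 8| < 4 and |w + 8| < (32/5)ε, so |5/w + 5/8| < ε.

δ = min(4, (32/5)ε)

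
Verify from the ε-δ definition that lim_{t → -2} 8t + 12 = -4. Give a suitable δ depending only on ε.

δ = ε/8

Fix ε > 0. We need δ > 0 so that 0 < |t + 2| < δ implies |(8t + 12) + 4| < ε.
|(8t + 12) + 4| = |8t + 16| = 8|t + 2|.
So 8|t + 2| < ε exactly when |t + 2| < ε/8.
Take δ = ε/8. If 0 < |t + 2| < δ then |(8t + 12) + 4| = 8|t + 2| < 8·(ε/8) = ε.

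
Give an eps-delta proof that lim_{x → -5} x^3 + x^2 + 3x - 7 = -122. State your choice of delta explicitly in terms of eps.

Let eps > 0. We want delta > 0 such that 0 < |x + 5| < delta implies |(x^3 + x^2 + 3x - 7) + 122| < eps.
(x^3 + x^2 + 3x - 7) + 122 = x^3 + x^2 + 3x + 115 = (x + 5)(x^2 - 4x + 23).
So |(x^3 + x^2 + 3x - 7) + 122| = |x + 5|·|x^2 - 4x + 23|.
Require delta ≤ 1. Then |x + 5| < 1 gives |x| < 6, and by the triangle inequality |x^2 - 4x + 23| ≤ 6^2 + 4·6 + 23 = 83.
Hence |(x^3 + x^2 + 3x - 7) + 122| ≤ 83|x + 5| < eps provided |x + 5| < eps/83.
Choosing delta = min(1, eps/83) ensures both conditions, hence |(x^3 + x^2 + 3x - 7) + 122| < eps.

delta = min(1, eps/83)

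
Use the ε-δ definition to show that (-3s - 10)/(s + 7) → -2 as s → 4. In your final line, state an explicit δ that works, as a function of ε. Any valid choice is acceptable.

δ = min(11/2, (11/2)ε)

Let ε > 0 be given. We want δ > 0 with 0 < |s − 4| < δ ⇒ |(-3s - 10)/(s + 7) + 2| < ε.
Combining over a common denominator, (-3s - 10)/(s + 7) + 2 = [(-3s - 10)·11 − (-22)·(s + 7)] / [11·(s + 7)] = -11(s − 4) / (11(s + 7)).
So |(-3s - 10)/(s + 7) + 2| = 11|s − 4| / (11·|s + 7|).
Restrict δ ≤ 11/2. Then |s − 4| < 11/2 gives |s + 7| = |(s − 4) + 11| ≥ 11 − 11/2 = 11/2.
Hence |(-3s - 10)/(s + 7) + 2| < 11|s − 4|/(11·(11/2)) = (2/11)|s − 4|, which is < ε once |s − 4| < (11/2)ε.
Take δ = min(11/2, (11/2)ε). Then 0 < |s − 4| < δ forces both bounds, so |(-3s - 10)/(s + 7) + 2| < ε.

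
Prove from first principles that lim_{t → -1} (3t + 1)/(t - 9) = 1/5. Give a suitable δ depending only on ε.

Fix ε > 0. We want δ > 0 with 0 < |t + 1| < δ ⇒ |(3t + 1)/(t - 9) − (1/5)| < ε.
Combining over a common denominator, (3t + 1)/(t - 9) − (1/5) = [(3t + 1)·(-10) − (-2)·(t - 9)] / [(-10)·(t - 9)] = -28(t + 1) / ((-10)(t - 9)).
So |(3t + 1)/(t - 9) − (1/5)| = 28|t + 1| / (10·|t − 9|).
Require δ ≤ 5, so |t − 9| ≥ |-10| − |t + 1| > 10 − 5 = 5.
Hence |(3t + 1)/(t - 9) − (1/5)| < 28|t + 1|/(10·5) = (14/25)|t + 1|, which is < ε once |t + 1| < (25/14)ε.
Take δ = min(5, (25/14)ε). Then 0 < |t + 1| < δ forces both bounds, so |(3t + 1)/(t - 9) − (1/5)| < ε.

δ = min(5, (25/14)ε)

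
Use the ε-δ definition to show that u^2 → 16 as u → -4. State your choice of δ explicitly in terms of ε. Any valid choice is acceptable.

δ = min(1, ε/9)

Let ε > 0 be given. We seek δ > 0 with 0 < |u + 4| < δ ⇒ |u^2 − 16| < ε.
Factor: u^2 − 16 = (u + 4)(u - 4), so |u^2 − 16| = |u + 4|·|u - 4|.
Restrict δ ≤ 1. Then |u + 4| < 1 gives |u| < 5, so by the triangle inequality |u - 4| ≤ 5 + 4 = 9.
Hence |u^2 − 16| ≤ 9|u + 4|, which is < ε once |u + 4| < ε/9.
Take δ = min(1, ε/9). If 0 < |u + 4| < δ then both bounds hold and |u^2 − 16| ≤ 9|u + 4| < 9·(ε/9) = ε.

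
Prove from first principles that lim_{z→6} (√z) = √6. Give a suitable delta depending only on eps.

delta = min(6, √6·eps)

Suppose eps > 0. We want delta > 0 such that 0 < |z − 6| < delta implies |√z − √6| < eps.
Multiplying by the conjugate, |√z − √6| = |z − 6|/(√z + √6).
Restrict delta ≤ 6 so that |z − 6| < 6 forces z > 0, and then √z + √6 > √6.
Hence |√z − √6| < |z − 6|/√6, which is < eps once |z − 6| < √6·eps.
Take delta = min(6, √6·eps). If 0 < |z − 6| < delta then z > 0 and |√z − √6| < |z − 6|/√6 < eps.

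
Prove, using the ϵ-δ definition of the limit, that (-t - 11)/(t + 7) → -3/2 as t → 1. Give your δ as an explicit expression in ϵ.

δ = min(4, 8ϵ)

Fix ϵ > 0. We want δ > 0 with 0 < |t − 1| < δ ⇒ |(-t - 11)/(t + 7) + 3/2| < ϵ.
Combining over a common denominator, (-t - 11)/(t + 7) + 3/2 = [(-t - 11)·8 − (-12)·(t + 7)] / [8·(t + 7)] = 4(t − 1) / (8(t + 7)).
So |(-t - 11)/(t + 7) + 3/2| = 4|t − 1| / (8·|t + 7|).
Require δ ≤ 4, so |t + 7| ≥ |8| − |t − 1| > 8 − 4 = 4.
Hence |(-t - 11)/(t + 7) + 3/2| < 4|t − 1|/(8·4) = (1/8)|t − 1|, which is < ϵ once |t − 1| < 8ϵ.
Take δ = min(4, 8ϵ). Then 0 < |t − 1| < δ forces both bounds, so |(-t - 11)/(t + 7) + 3/2| < ϵ.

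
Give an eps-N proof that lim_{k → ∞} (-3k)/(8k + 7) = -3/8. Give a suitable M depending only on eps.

Let eps > 0 be given. For k ≥ 1, |(-3k)/(8k + 7) + 3/8| = |21|/(8(8k + 7)) = 21/(8(8k + 7)).
Since 8k + 7 ≥ 8k for k ≥ 1, this is ≤ 21/(8·8k) = (21/64)/k.
So |(-3k)/(8k + 7) + 3/8| < eps whenever k > (21/64)/eps.
Take M = (21/64)/eps. If k > M then |(-3k)/(8k + 7) + 3/8| ≤ (21/64)/k < eps.

M = (21/64)/eps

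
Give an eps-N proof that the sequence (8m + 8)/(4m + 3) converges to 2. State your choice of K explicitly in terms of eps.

Let eps > 0. For m ≥ 1, |(8m + 8)/(4m + 3) − 2| = |8|/(4(4m + 3)) = 8/(4(4m + 3)).
Since 4m + 3 ≥ 4m for m ≥ 1, this is ≤ 8/(4·4m) = (1/2)/m.
So |(8m + 8)/(4m + 3) − 2| < eps whenever m > (1/2)/eps.
Take K = (1/2)/eps. If m > K then |(8m + 8)/(4m + 3) − 2| ≤ (1/2)/m < eps.

K = (1/2)/eps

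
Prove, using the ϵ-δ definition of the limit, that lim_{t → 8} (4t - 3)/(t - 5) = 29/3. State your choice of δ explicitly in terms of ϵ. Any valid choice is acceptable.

Let ϵ > 0. We want δ > 0 with 0 < |t − 8| < δ ⇒ |(4t - 3)/(t - 5) − (29/3)| < ϵ.
Combining over a common denominator, (4t - 3)/(t - 5) − (29/3) = [(4t - 3)·3 − 29·(t - 5)] / [3·(t - 5)] = -17(t − 8) / (3(t - 5)).
So |(4t - 3)/(t - 5) − (29/3)| = 17|t − 8| / (3·|t − 5|).
Restrict δ ≤ 3/2. Then |t − 8| < 3/2 gives |t − 5| = |(t − 8) + 3| ≥ 3 − 3/2 = 3/2.
Hence |(4t - 3)/(t - 5) − (29/3)| < 17|t − 8|/(3·(3/2)) = (34/9)|t − 8|, which is < ϵ once |t − 8| < (9/34)ϵ.
Take δ = min(3/2, (9/34)ϵ). Then 0 < |t − 8| < δ forces both bounds, so |(4t - 3)/(t - 5) − (29/3)| < ϵ.

δ = min(3/2, (9/34)ϵ)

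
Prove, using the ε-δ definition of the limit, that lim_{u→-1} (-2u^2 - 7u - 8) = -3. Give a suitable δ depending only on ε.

Let ε > 0 be given. We want δ > 0 such that 0 < |u + 1| < δ implies |(-2u^2 - 7u - 8) + 3| < ε.
(-2u^2 - 7u - 8) + 3 = -2u^2 - 7u - 5 = (u + 1)(-2u - 5).
So |(-2u^2 - 7u - 8) + 3| = |u + 1|·|-2u - 5|.
Require δ ≤ 1. Then |u + 1| < 1 gives |u| < 2, and by the triangle inequality |-2u - 5| ≤ 2·2 + 5 = 9.
Hence |(-2u^2 - 7u - 8) + 3| ≤ 9|u + 1| < ε provided |u + 1| < ε/9.
Choosing δ = min(1, ε/9) ensures both conditions, hence |(-2u^2 - 7u - 8) + 3| < ε.

δ = min(1, ε/9)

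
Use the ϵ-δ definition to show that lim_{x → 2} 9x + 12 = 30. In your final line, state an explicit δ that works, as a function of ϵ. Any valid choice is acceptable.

Let ϵ > 0 be given. We need δ > 0 so that 0 < |x − 2| < δ implies |(9x + 12) − 30| < ϵ.
Since (9x + 12) − 30 = 9(x − 2), we have |(9x + 12) − 30| = 9|x − 2|.
Thus it suffices that |x − 2| < ϵ/9.
Choosing δ = ϵ/9 gives |(9x + 12) − 30| = 9|x − 2| < ϵ whenever |x − 2| < δ.

δ = ϵ/9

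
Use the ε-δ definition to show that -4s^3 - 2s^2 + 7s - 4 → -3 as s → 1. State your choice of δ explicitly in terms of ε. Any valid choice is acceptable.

Let ε > 0. We want δ > 0 such that 0 < |s − 1| < δ implies |(-4s^3 - 2s^2 + 7s - 4) + 3| < ε.
(-4s^3 - 2s^2 + 7s - 4) + 3 = -4s^3 - 2s^2 + 7s - 1 = (s − 1)(-4s^2 - 6s + 1).
So |(-4s^3 - 2s^2 + 7s - 4) + 3| = |s − 1|·|-4s^2 - 6s + 1|.
Require δ ≤ 1. Then |s − 1| < 1 gives |s| < 2, and by the triangle inequality |-4s^2 - 6s + 1| ≤ 4·2^2 + 6·2 + 1 = 29.
Hence |(-4s^3 - 2s^2 + 7s - 4) + 3| ≤ 29|s − 1| < ε provided |s − 1| < ε/29.
Choosing δ = min(1, ε/29) ensures both conditions, hence |(-4s^3 - 2s^2 + 7s - 4) + 3| < ε.

δ = min(1, ε/29)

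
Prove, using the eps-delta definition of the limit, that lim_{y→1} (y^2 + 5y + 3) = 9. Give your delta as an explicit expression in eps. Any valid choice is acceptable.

Let eps > 0. We want delta > 0 such that 0 < |y − 1| < delta implies |(y^2 + 5y + 3) − 9| < eps.
(y^2 + 5y + 3) − 9 = y^2 + 5y - 6 = (y − 1)(y + 6).
So |(y^2 + 5y + 3) − 9| = |y − 1|·|y + 6|.
Assume first that |y − 1| < 1, so |y| < 2. Then |y + 6| ≤ 2 + 6 = 8.
Hence |(y^2 + 5y + 3) − 9| ≤ 8|y − 1| < eps provided |y − 1| < eps/8.
Take delta = min(1, eps/8). Then 0 < |y − 1| < delta gives both |y − 1| < 1 and |y − 1| < eps/8, so |(y^2 + 5y + 3) − 9| < eps.

delta = min(1, eps/8)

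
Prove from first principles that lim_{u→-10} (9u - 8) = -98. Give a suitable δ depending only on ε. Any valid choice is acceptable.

δ = ε/9

Suppose ε > 0. We need δ > 0 so that 0 < |u + 10| < δ implies |(9u - 8) + 98| < ε.
|(9u - 8) + 98| = |9u + 90| = 9|u + 10|.
Thus it suffices that |u + 10| < ε/9.
Choosing δ = ε/9 gives |(9u - 8) + 98| = 9|u + 10| < ε whenever |u + 10| < δ.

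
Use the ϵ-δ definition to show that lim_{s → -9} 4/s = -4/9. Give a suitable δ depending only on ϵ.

δ = min(9/2, (81/8)ϵ)

Suppose ϵ > 0. We seek δ > 0 such that 0 < |s + 9| < δ implies |4/s + 4/9| < ϵ.
|4/s + 4/9| = 4·|-9 − s|/(9·|s|) = 4|s + 9|/(9|s|).
Require δ ≤ 9/2 so that |s| > 9 − 9/2 = 9/2, hence 9|s| > 81/2.
Then |4/s + 4/9| < 4|s + 9|/(81/2), which is < ϵ when |s + 9| < (81/8)ϵ.
Take δ = min(9/2, (81/8)ϵ). Then 0 < |s + 9| < δ gives both |s + 9| < 9/2 and |s + 9| < (81/8)ϵ, so |4/s + 4/9| < ϵ.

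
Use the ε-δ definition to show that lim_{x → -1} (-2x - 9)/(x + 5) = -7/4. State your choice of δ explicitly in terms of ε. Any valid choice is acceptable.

δ = min(2, 8ε)

Let ε > 0 be given. We want δ > 0 with 0 < |x + 1| < δ ⇒ |(-2x - 9)/(x + 5) + 7/4| < ε.
Combining over a common denominator, (-2x - 9)/(x + 5) + 7/4 = [(-2x - 9)·4 − (-7)·(x + 5)] / [4·(x + 5)] = -1(x + 1) / (4(x + 5)).
So |(-2x - 9)/(x + 5) + 7/4| = |x + 1| / (4·|x + 5|).
Restrict δ ≤ 2. Then |x + 1| < 2 gives |x + 5| = |(x + 1) + 4| ≥ 4 − 2 = 2.
Hence |(-2x - 9)/(x + 5) + 7/4| < |x + 1|/(4·2) = (1/8)|x + 1|, which is < ε once |x + 1| < 8ε.
Take δ = min(2, 8ε). Then 0 < |x + 1| < δ forces both bounds, so |(-2x - 9)/(x + 5) + 7/4| < ε.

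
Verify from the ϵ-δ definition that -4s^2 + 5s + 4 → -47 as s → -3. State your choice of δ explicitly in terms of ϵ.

Let ϵ > 0. We want δ > 0 such that 0 < |s + 3| < δ implies |(-4s^2 + 5s + 4) + 47| < ϵ.
(-4s^2 + 5s + 4) + 47 = -4s^2 + 5s + 51 = (s + 3)(-4s + 17).
So |(-4s^2 + 5s + 4) + 47| = |s + 3|·|-4s + 17|.
Assume first that |s + 3| < 1, so |s| < 4. Then |-4s + 17| ≤ 4·4 + 17 = 33.
Hence |(-4s^2 + 5s + 4) + 47| ≤ 33|s + 3| < ϵ provided |s + 3| < ϵ/33.
Choosing δ = min(1, ϵ/33) ensures both conditions, hence |(-4s^2 + 5s + 4) + 47| < ϵ.

δ = min(1, ϵ/33)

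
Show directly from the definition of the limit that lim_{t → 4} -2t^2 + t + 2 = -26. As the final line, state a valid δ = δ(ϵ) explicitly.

Fix ϵ > 0. We want δ > 0 such that 0 < |t − 4| < δ implies |(-2t^2 + t + 2) + 26| < ϵ.
(-2t^2 + t + 2) + 26 = -2t^2 + t + 28 = (t − 4)(-2t - 7).
So |(-2t^2 + t + 2) + 26| = |t − 4|·|-2t - 7|.
Assume first that |t − 4| < 1, so |t| < 5. Then |-2t - 7| ≤ 2·5 + 7 = 17.
Hence |(-2t^2 + t + 2) + 26| ≤ 17|t − 4| < ϵ provided |t − 4| < ϵ/17.
Choosing δ = min(1, ϵ/17) ensures both conditions, hence |(-2t^2 + t + 2) + 26| < ϵ.

δ = min(1, ϵ/17)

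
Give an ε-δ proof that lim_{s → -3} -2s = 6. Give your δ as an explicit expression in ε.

Suppose ε > 0. We need δ > 0 so that 0 < |s + 3| < δ implies |(-2s) − 6| < ε.
|(-2s) − 6| = |-2s - 6| = 2|s + 3|.
So 2|s + 3| < ε exactly when |s + 3| < ε/2.
Take δ = ε/2. If 0 < |s + 3| < δ then |(-2s) − 6| = 2|s + 3| < 2·(ε/2) = ε.

δ = ε/2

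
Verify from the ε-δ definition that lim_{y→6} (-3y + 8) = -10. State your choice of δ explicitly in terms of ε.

δ = ε/3

Let ε > 0. We need δ > 0 so that 0 < |y − 6| < δ implies |(-3y + 8) + 10| < ε.
|(-3y + 8) + 10| = |-3y + 18| = 3|y − 6|.
Thus it suffices that |y − 6| < ε/3.
Choosing δ = ε/3 gives |(-3y + 8) + 10| = 3|y − 6| < ε whenever |y − 6| < δ.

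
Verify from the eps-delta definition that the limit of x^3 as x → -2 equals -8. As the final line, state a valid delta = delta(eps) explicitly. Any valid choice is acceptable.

delta = min(1, eps/19)

Fix eps > 0. We seek delta > 0 with 0 < |x + 2| < delta ⇒ |x^3 + 8| < eps.
Factor: x^3 + 8 = (x + 2)(x^2 - 2x + 4), so |x^3 + 8| = |x + 2|·|x^2 - 2x + 4|.
Restrict delta ≤ 1. Then |x + 2| < 1 gives |x| < 3, so by the triangle inequality |x^2 - 2x + 4| ≤ 3^2 + 2·3 + 4 = 19.
Hence |x^3 + 8| ≤ 19|x + 2|, which is < eps once |x + 2| < eps/19.
Take delta = min(1, eps/19). If 0 < |x + 2| < delta then both bounds hold and |x^3 + 8| ≤ 19|x + 2| < 19·(eps/19) = eps.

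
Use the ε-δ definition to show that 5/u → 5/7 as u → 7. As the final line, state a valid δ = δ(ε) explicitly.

δ = min(7/2, (49/10)ε)

Fix ε > 0. We seek δ > 0 such that 0 < |u − 7| < δ implies |5/u − (5/7)| < ε.
|5/u − (5/7)| = 5·|7 − u|/(7·|u|) = 5|u − 7|/(7|u|).
Restrict δ ≤ 7/2. Then |u − 7| < 7/2 gives |u| > 7/2, so 7|u| > 49/2.
Then |5/u − (5/7)| < 5|u − 7|/(49/2), which is < ε when |u − 7| < (49/10)ε.
Take δ = min(7/2, (49/10)ε). Then 0 < |u − 7| < δ gives both |u − 7| < 7/2 and |u − 7| < (49/10)ε, so |5/u − (5/7)| < ε.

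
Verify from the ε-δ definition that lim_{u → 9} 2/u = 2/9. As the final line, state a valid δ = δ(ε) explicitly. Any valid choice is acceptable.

δ = min(9/2, (81/4)ε)

Let ε > 0. We seek δ > 0 such that 0 < |u − 9| < δ implies |2/u − (2/9)| < ε.
|2/u − (2/9)| = 2·|9 − u|/(9·|u|) = 2|u − 9|/(9|u|).
Require δ ≤ 9/2 so that |u| > 9 − 9/2 = 9/2, hence 9|u| > 81/2.
Then |2/u − (2/9)| < 2|u − 9|/(81/2), which is < ε when |u − 9| < (81/4)ε.
Take δ = min(9/2, (81/4)ε). Then 0 < |u − 9| < δ gives both |u − 9| < 9/2 and |u − 9| < (81/4)ε, so |2/u − (2/9)| < ε.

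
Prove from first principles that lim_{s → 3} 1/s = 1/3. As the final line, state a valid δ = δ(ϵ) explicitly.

Let ϵ > 0 be given. We seek δ > 0 such that 0 < |s − 3| < δ implies |1/s − (1/3)| < ϵ.
|1/s − (1/3)| = |3 − s|/(3·|s|) = |s − 3|/(3|s|).
Require δ ≤ 3/2 so that |s| > 3 − 3/2 = 3/2, hence 3|s| > 9/2.
Then |1/s − (1/3)| < |s − 3|/(9/2), which is < ϵ when |s − 3| < (9/2)ϵ.
Take δ = min(3/2, (9/2)ϵ). Then 0 < |s − 3| < δ gives both |s − 3| < 3/2 and |s − 3| < (9/2)ϵ, so |1/s − (1/3)| < ϵ.

δ = min(3/2, (9/2)ϵ)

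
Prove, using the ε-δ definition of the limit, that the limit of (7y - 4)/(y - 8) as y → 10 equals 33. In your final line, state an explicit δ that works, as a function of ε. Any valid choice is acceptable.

Let ε > 0 be given. We want δ > 0 with 0 < |y − 10| < δ ⇒ |(7y - 4)/(y - 8) − 33| < ε.
Combining over a common denominator, (7y - 4)/(y - 8) − 33 = [(7y - 4)·2 − 66·(y - 8)] / [2·(y - 8)] = -52(y − 10) / (2(y - 8)).
So |(7y - 4)/(y - 8) − 33| = 52|y − 10| / (2·|y − 8|).
Restrict δ ≤ 1. Then |y − 10| < 1 gives |y − 8| = |(y − 10) + 2| ≥ 2 − 1 = 1.
Hence |(7y - 4)/(y - 8) − 33| < 52|y − 10|/(2·1) = 26|y − 10|, which is < ε once |y − 10| < (1/26)ε.
Take δ = min(1, (1/26)ε). Then 0 < |y − 10| < δ forces both bounds, so |(7y - 4)/(y - 8) − 33| < ε.

δ = min(1, (1/26)ε)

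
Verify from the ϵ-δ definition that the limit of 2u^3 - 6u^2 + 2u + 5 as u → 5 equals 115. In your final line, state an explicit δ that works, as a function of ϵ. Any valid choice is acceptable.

Fix ϵ > 0. We want δ > 0 such that 0 < |u − 5| < δ implies |(2u^3 - 6u^2 + 2u + 5) − 115| < ϵ.
(2u^3 - 6u^2 + 2u + 5) − 115 = 2u^3 - 6u^2 + 2u - 110 = (u − 5)(2u^2 + 4u + 22).
So |(2u^3 - 6u^2 + 2u + 5) − 115| = |u − 5|·|2u^2 + 4u + 22|.
Require δ ≤ 1. Then |u − 5| < 1 gives |u| < 6, and by the triangle inequality |2u^2 + 4u + 22| ≤ 2·6^2 + 4·6 + 22 = 118.
Hence |(2u^3 - 6u^2 + 2u + 5) − 115| ≤ 118|u − 5| < ϵ provided |u − 5| < ϵ/118.
Take δ = min(1, ϵ/118). Then 0 < |u − 5| < δ gives both |u − 5| < 1 and |u − 5| < ϵ/118, so |(2u^3 - 6u^2 + 2u + 5) − 115| < ϵ.

δ = min(1, ϵ/118)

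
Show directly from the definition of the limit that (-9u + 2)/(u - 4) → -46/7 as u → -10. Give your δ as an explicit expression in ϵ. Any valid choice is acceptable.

δ = min(7, (49/17)ϵ)

Fix ϵ > 0. We want δ > 0 with 0 < |u + 10| < δ ⇒ |(-9u + 2)/(u - 4) + 46/7| < ϵ.
Combining over a common denominator, (-9u + 2)/(u - 4) + 46/7 = [(-9u + 2)·(-14) − 92·(u - 4)] / [(-14)·(u - 4)] = 34(u + 10) / ((-14)(u - 4)).
So |(-9u + 2)/(u - 4) + 46/7| = 34|u + 10| / (14·|u − 4|).
Restrict δ ≤ 7. Then |u + 10| < 7 gives |u − 4| = |(u + 10) + (-14)| ≥ 14 − 7 = 7.
Hence |(-9u + 2)/(u - 4) + 46/7| < 34|u + 10|/(14·7) = (17/49)|u + 10|, which is < ϵ once |u + 10| < (49/17)ϵ.
Take δ = min(7, (49/17)ϵ). Then 0 < |u + 10| < δ forces both bounds, so |(-9u + 2)/(u - 4) + 46/7| < ϵ.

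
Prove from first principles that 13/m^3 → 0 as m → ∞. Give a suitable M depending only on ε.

M = (13/ε)^{1/3}

Let ε > 0. For m ≥ 1, |13/m^3 − 0| = 13/m^3.
13/m^3 < ε ⇔ m^3 > 13/ε ⇔ m > (13/ε)^{1/3}.
Take M = (13/ε)^{1/3}. Then m > M implies 13/m^3 < ε.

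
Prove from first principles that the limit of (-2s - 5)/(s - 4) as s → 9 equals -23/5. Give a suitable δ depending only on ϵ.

δ = min(5/2, (25/26)ϵ)

Let ϵ > 0. We want δ > 0 with 0 < |s − 9| < δ ⇒ |(-2s - 5)/(s - 4) + 23/5| < ϵ.
Combining over a common denominator, (-2s - 5)/(s - 4) + 23/5 = [(-2s - 5)·5 − (-23)·(s - 4)] / [5·(s - 4)] = 13(s − 9) / (5(s - 4)).
So |(-2s - 5)/(s - 4) + 23/5| = 13|s − 9| / (5·|s − 4|).
Restrict δ ≤ 5/2. Then |s − 9| < 5/2 gives |s − 4| = |(s − 9) + 5| ≥ 5 − 5/2 = 5/2.
Hence |(-2s - 5)/(s - 4) + 23/5| < 13|s − 9|/(5·(5/2)) = (26/25)|s − 9|, which is < ϵ once |s − 9| < (25/26)ϵ.
Take δ = min(5/2, (25/26)ϵ). Then 0 < |s − 9| < δ forces both bounds, so |(-2s - 5)/(s - 4) + 23/5| < ϵ.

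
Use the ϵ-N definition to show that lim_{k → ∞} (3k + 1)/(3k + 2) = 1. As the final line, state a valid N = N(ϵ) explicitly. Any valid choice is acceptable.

N = (1/3)/ϵ

Suppose ϵ > 0. For k ≥ 1, |(3k + 1)/(3k + 2) − 1| = |-3|/(3(3k + 2)) = 3/(3(3k + 2)).
Since 3k + 2 ≥ 3k for k ≥ 1, this is ≤ 3/(3·3k) = (1/3)/k.
So |(3k + 1)/(3k + 2) − 1| < ϵ whenever k > (1/3)/ϵ.
Take N = (1/3)/ϵ. If k > N then |(3k + 1)/(3k + 2) − 1| ≤ (1/3)/k < ϵ.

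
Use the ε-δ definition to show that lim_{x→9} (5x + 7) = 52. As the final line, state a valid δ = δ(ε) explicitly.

δ = ε/5

Let ε > 0. We need δ > 0 so that 0 < |x − 9| < δ implies |(5x + 7) − 52| < ε.
Since (5x + 7) − 52 = 5(x − 9), we have |(5x + 7) − 52| = 5|x − 9|.
Thus it suffices that |x − 9| < ε/5.
Take δ = ε/5. If 0 < |x − 9| < δ then |(5x + 7) − 52| = 5|x − 9| < 5·(ε/5) = ε.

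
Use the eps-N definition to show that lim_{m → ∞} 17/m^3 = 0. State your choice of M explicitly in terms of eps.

Fix eps > 0. For m ≥ 1, |17/m^3 − 0| = 17/m^3.
17/m^3 < eps ⇔ m^3 > 17/eps ⇔ m > (17/eps)^{1/3}.
Take M = (17/eps)^{1/3}. Then m > M implies 17/m^3 < eps.

M = (17/eps)^{1/3}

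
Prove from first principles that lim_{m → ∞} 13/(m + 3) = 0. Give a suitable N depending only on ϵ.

Let ϵ > 0. For m ≥ 1, |13/(m + 3) − 0| = 13/(m + 3) ≤ 13/m.
We need 13/m < ϵ, i.e. m > 13/ϵ.
Take N = 13/ϵ. If m > N then |13/(m + 3)| ≤ 13/m < ϵ.

N = 13/ϵ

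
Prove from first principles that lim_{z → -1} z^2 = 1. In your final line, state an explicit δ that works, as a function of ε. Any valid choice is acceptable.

δ = min(1, ε/3)

Let ε > 0 be given. We seek δ > 0 with 0 < |z + 1| < δ ⇒ |z^2 − 1| < ε.
Factor: z^2 − 1 = (z + 1)(z - 1), so |z^2 − 1| = |z + 1|·|z - 1|.
Impose δ ≤ 1 so that |z| < 2; then |z - 1| ≤ 3.
Hence |z^2 − 1| ≤ 3|z + 1|, which is < ε once |z + 1| < ε/3.
Take δ = min(1, ε/3). If 0 < |z + 1| < δ then both bounds hold and |z^2 − 1| ≤ 3|z + 1| < 3·(ε/3) = ε.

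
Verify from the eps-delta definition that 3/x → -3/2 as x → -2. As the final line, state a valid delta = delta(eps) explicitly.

delta = min(1, (2/3)eps)

Let eps > 0 be given. We seek delta > 0 such that 0 < |x + 2| < delta implies |3/x + 3/2| < eps.
|3/x + 3/2| = 3·|-2 − x|/(2·|x|) = 3|x + 2|/(2|x|).
Require delta ≤ 1 so that |x| > 2 − 1 = 1, hence 2|x| > 2.
Then |3/x + 3/2| < 3|x + 2|/2, which is < eps when |x + 2| < (2/3)eps.
Take delta = min(1, (2/3)eps). Then 0 < |x + 2| < delta gives both |x + 2| < 1 and |x + 2| < (2/3)eps, so |3/x + 3/2| < eps.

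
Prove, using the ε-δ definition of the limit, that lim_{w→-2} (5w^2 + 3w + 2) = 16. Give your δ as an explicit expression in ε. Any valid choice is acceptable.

Let ε > 0. We want δ > 0 such that 0 < |w + 2| < δ implies |(5w^2 + 3w + 2) − 16| < ε.
(5w^2 + 3w + 2) − 16 = 5w^2 + 3w - 14 = (w + 2)(5w - 7).
So |(5w^2 + 3w + 2) − 16| = |w + 2|·|5w - 7|.
Require δ ≤ 2. Then |w + 2| < 2 gives |w| < 4, and by the triangle inequality |5w - 7| ≤ 5·4 + 7 = 27.
Hence |(5w^2 + 3w + 2) − 16| ≤ 27|w + 2| < ε provided |w + 2| < ε/27.
Take δ = min(2, ε/27). Then 0 < |w + 2| < δ gives both |w + 2| < 2 and |w + 2| < ε/27, so |(5w^2 + 3w + 2) − 16| < ε.

δ = min(2, ε/27)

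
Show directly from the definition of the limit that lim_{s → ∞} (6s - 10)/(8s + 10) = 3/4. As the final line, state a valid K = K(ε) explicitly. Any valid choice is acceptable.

Fix ε > 0. We seek K > 0 such that s > K implies |(6s - 10)/(8s + 10) − (3/4)| < ε.
(6s - 10)/(8s + 10) − (3/4) = (8(6s - 10) − 6(8s + 10)) / (8(8s + 10)) = -140/(8(8s + 10)).
For s > 0 we have 8s + 10 > 8s, so |(6s - 10)/(8s + 10) − (3/4)| = 140/(8(8s + 10)) < 140/(8·8s) = (35/16)/s.
Thus |(6s - 10)/(8s + 10) − (3/4)| < ε whenever s > (35/16)/ε.
Take K = (35/16)/ε. If s > K then |(6s - 10)/(8s + 10) − (3/4)| < (35/16)/s < ε.

K = (35/16)/ε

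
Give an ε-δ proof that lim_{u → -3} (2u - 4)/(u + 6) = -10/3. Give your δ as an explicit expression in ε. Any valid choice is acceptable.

Let ε > 0 be given. We want δ > 0 with 0 < |u + 3| < δ ⇒ |(2u - 4)/(u + 6) + 10/3| < ε.
Combining over a common denominator, (2u - 4)/(u + 6) + 10/3 = [(2u - 4)·3 − (-10)·(u + 6)] / [3·(u + 6)] = 16(u + 3) / (3(u + 6)).
So |(2u - 4)/(u + 6) + 10/3| = 16|u + 3| / (3·|u + 6|).
Require δ ≤ 3/2, so |u + 6| ≥ |3| − |u + 3| > 3 − 3/2 = 3/2.
Hence |(2u - 4)/(u + 6) + 10/3| < 16|u + 3|/(3·(3/2)) = (32/9)|u + 3|, which is < ε once |u + 3| < (9/32)ε.
Take δ = min(3/2, (9/32)ε). Then 0 < |u + 3| < δ forces both bounds, so |(2u - 4)/(u + 6) + 10/3| < ε.

δ = min(3/2, (9/32)ε)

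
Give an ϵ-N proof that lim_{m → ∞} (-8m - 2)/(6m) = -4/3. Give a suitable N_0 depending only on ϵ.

Fix ϵ > 0. For m ≥ 1, |(-8m - 2)/(6m) + 4/3| = |-12|/(6(6m)) = 12/(6(6m)).
Since 6m ≥ 6m for m ≥ 1, this is ≤ 12/(6·6m) = (1/3)/m.
So |(-8m - 2)/(6m) + 4/3| < ϵ whenever m > (1/3)/ϵ.
Take N_0 = (1/3)/ϵ. If m > N_0 then |(-8m - 2)/(6m) + 4/3| ≤ (1/3)/m < ϵ.

N_0 = (1/3)/ϵ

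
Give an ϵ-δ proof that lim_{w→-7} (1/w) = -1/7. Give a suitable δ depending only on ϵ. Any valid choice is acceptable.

δ = min(7/2, (49/2)ϵ)

Let ϵ > 0 be given. We seek δ > 0 such that 0 < |w + 7| < δ implies |1/w + 1/7| < ϵ.
|1/w + 1/7| = |-7 − w|/(7·|w|) = |w + 7|/(7|w|).
Restrict δ ≤ 7/2. Then |w + 7| < 7/2 gives |w| > 7/2, so 7|w| > 49/2.
Then |1/w + 1/7| < |w + 7|/(49/2), which is < ϵ when |w + 7| < (49/2)ϵ.
Take δ = min(7/2, (49/2)ϵ). Then 0 < |w + 7| < δ gives both |w + 7| < 7/2 and |w + 7| < (49/2)ϵ, so |1/w + 1/7| < ϵ.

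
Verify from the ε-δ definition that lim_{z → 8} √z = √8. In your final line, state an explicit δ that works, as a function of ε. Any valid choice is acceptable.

Let ε > 0. We want δ > 0 such that 0 < |z − 8| < δ implies |√z − √8| < ε.
Rationalise: √z − √8 = (z − 8)/(√z + √8), so |√z − √8| = |z − 8|/(√z + √8).
Restrict δ ≤ 8 so that |z − 8| < 8 forces z > 0, and then √z + √8 > √8.
Hence |√z − √8| < |z − 8|/√8, which is < ε once |z − 8| < √8·ε.
Take δ = min(8, √8·ε). If 0 < |z − 8| < δ then z > 0 and |√z − √8| < |z − 8|/√8 < ε.

δ = min(8, √8·ε)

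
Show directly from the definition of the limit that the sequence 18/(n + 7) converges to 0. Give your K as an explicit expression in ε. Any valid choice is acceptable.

K = 18/ε

Fix ε > 0. For n ≥ 1, |18/(n + 7) − 0| = 18/(n + 7) ≤ 18/n.
We need 18/n < ε, i.e. n > 18/ε.
Take K = 18/ε. If n > K then |18/(n + 7)| ≤ 18/n < ε.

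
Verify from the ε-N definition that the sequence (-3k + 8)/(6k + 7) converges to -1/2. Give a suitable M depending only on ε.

M = (23/12)/ε

Fix ε > 0. For k ≥ 1, |(-3k + 8)/(6k + 7) + 1/2| = |69|/(6(6k + 7)) = 69/(6(6k + 7)).
Since 6k + 7 ≥ 6k for k ≥ 1, this is ≤ 69/(6·6k) = (23/12)/k.
So |(-3k + 8)/(6k + 7) + 1/2| < ε whenever k > (23/12)/ε.
Take M = (23/12)/ε. If k > M then |(-3k + 8)/(6k + 7) + 1/2| ≤ (23/12)/k < ε.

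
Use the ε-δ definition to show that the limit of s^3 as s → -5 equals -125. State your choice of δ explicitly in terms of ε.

δ = min(2, ε/109)

Fix ε > 0. We seek δ > 0 with 0 < |s + 5| < δ ⇒ |s^3 + 125| < ε.
Factor: s^3 + 125 = (s + 5)(s^2 - 5s + 25), so |s^3 + 125| = |s + 5|·|s^2 - 5s + 25|.
Impose δ ≤ 2 so that |s| < 7; then |s^2 - 5s + 25| ≤ 109.
Hence |s^3 + 125| ≤ 109|s + 5|, which is < ε once |s + 5| < ε/109.
Take δ = min(2, ε/109). If 0 < |s + 5| < δ then both bounds hold and |s^3 + 125| ≤ 109|s + 5| < 109·(ε/109) = ε.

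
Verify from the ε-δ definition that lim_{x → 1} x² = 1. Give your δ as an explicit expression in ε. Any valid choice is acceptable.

δ = min(1, ε/3)

Let ε > 0. We seek δ > 0 with 0 < |x − 1| < δ ⇒ |x² − 1| < ε.
Factor: x² − 1 = (x − 1)(x + 1), so |x² − 1| = |x − 1|·|x + 1|.
Restrict δ ≤ 1. Then |x − 1| < 1 gives |x| < 2, so by the triangle inequality |x + 1| ≤ 2 + 1 = 3.
Hence |x² − 1| ≤ 3|x − 1|, which is < ε once |x − 1| < ε/3.
Take δ = min(1, ε/3). If 0 < |x − 1| < δ then both bounds hold and |x² − 1| ≤ 3|x − 1| < 3·(ε/3) = ε.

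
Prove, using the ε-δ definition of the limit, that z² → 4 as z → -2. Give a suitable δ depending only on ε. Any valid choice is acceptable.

Suppose ε > 0. We seek δ > 0 with 0 < |z + 2| < δ ⇒ |z² − 4| < ε.
Factor: z² − 4 = (z + 2)(z - 2), so |z² − 4| = |z + 2|·|z - 2|.
Impose δ ≤ 1 so that |z| < 3; then |z - 2| ≤ 5.
Hence |z² − 4| ≤ 5|z + 2|, which is < ε once |z + 2| < ε/5.
Take δ = min(1, ε/5). If 0 < |z + 2| < δ then both bounds hold and |z² − 4| ≤ 5|z + 2| < 5·(ε/5) = ε.

δ = min(1, ε/5)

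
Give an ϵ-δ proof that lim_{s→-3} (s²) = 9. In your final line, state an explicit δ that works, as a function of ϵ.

δ = min(2, ϵ/8)

Fix ϵ > 0. We seek δ > 0 with 0 < |s + 3| < δ ⇒ |s² − 9| < ϵ.
Factor: s² − 9 = (s + 3)(s - 3), so |s² − 9| = |s + 3|·|s - 3|.
Impose δ ≤ 2 so that |s| < 5; then |s - 3| ≤ 8.
Hence |s² − 9| ≤ 8|s + 3|, which is < ϵ once |s + 3| < ϵ/8.
Take δ = min(2, ϵ/8). If 0 < |s + 3| < δ then both bounds hold and |s² − 9| ≤ 8|s + 3| < 8·(ϵ/8) = ϵ.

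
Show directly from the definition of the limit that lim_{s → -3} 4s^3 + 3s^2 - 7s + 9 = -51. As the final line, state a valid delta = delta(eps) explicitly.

Let eps > 0. We want delta > 0 such that 0 < |s + 3| < delta implies |(4s^3 + 3s^2 - 7s + 9) + 51| < eps.
(4s^3 + 3s^2 - 7s + 9) + 51 = 4s^3 + 3s^2 - 7s + 60 = (s + 3)(4s^2 - 9s + 20).
So |(4s^3 + 3s^2 - 7s + 9) + 51| = |s + 3|·|4s^2 - 9s + 20|.
Require delta ≤ 1. Then |s + 3| < 1 gives |s| < 4, and by the triangle inequality |4s^2 - 9s + 20| ≤ 4·4^2 + 9·4 + 20 = 120.
Hence |(4s^3 + 3s^2 - 7s + 9) + 51| ≤ 120|s + 3| < eps provided |s + 3| < eps/120.
Take delta = min(1, eps/120). Then 0 < |s + 3| < delta gives both |s + 3| < 1 and |s + 3| < eps/120, so |(4s^3 + 3s^2 - 7s + 9) + 51| < eps.

delta = min(1, eps/120)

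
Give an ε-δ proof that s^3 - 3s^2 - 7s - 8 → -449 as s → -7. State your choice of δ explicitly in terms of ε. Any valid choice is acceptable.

δ = min(1, ε/207)

Suppose ε > 0. We want δ > 0 such that 0 < |s + 7| < δ implies |(s^3 - 3s^2 - 7s - 8) + 449| < ε.
(s^3 - 3s^2 - 7s - 8) + 449 = s^3 - 3s^2 - 7s + 441 = (s + 7)(s^2 - 10s + 63).
So |(s^3 - 3s^2 - 7s - 8) + 449| = |s + 7|·|s^2 - 10s + 63|.
Assume first that |s + 7| < 1, so |s| < 8. Then |s^2 - 10s + 63| ≤ 8^2 + 10·8 + 63 = 207.
Hence |(s^3 - 3s^2 - 7s - 8) + 449| ≤ 207|s + 7| < ε provided |s + 7| < ε/207.
Take δ = min(1, ε/207). Then 0 < |s + 7| < δ gives both |s + 7| < 1 and |s + 7| < ε/207, so |(s^3 - 3s^2 - 7s - 8) + 449| < ε.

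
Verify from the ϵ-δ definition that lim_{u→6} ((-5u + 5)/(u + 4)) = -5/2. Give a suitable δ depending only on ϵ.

δ = min(5, 2ϵ)

Suppose ϵ > 0. We want δ > 0 with 0 < |u − 6| < δ ⇒ |(-5u + 5)/(u + 4) + 5/2| < ϵ.
Combining over a common denominator, (-5u + 5)/(u + 4) + 5/2 = [(-5u + 5)·10 − (-25)·(u + 4)] / [10·(u + 4)] = -25(u − 6) / (10(u + 4)).
So |(-5u + 5)/(u + 4) + 5/2| = 25|u − 6| / (10·|u + 4|).
Require δ ≤ 5, so |u + 4| ≥ |10| − |u − 6| > 10 − 5 = 5.
Hence |(-5u + 5)/(u + 4) + 5/2| < 25|u − 6|/(10·5) = (1/2)|u − 6|, which is < ϵ once |u − 6| < 2ϵ.
Take δ = min(5, 2ϵ). Then 0 < |u − 6| < δ forces both bounds, so |(-5u + 5)/(u + 4) + 5/2| < ϵ.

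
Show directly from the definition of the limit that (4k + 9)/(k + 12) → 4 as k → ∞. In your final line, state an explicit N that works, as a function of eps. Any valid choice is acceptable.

Fix eps > 0. For k ≥ 1, |(4k + 9)/(k + 12) − 4| = |-39|/((k + 12)) = 39/((k + 12)).
Since k + 12 ≥ k for k ≥ 1, this is ≤ 39/(k) = 39/k.
So |(4k + 9)/(k + 12) − 4| < eps whenever k > 39/eps.
Take N = 39/eps. If k > N then |(4k + 9)/(k + 12) − 4| ≤ 39/k < eps.

N = 39/eps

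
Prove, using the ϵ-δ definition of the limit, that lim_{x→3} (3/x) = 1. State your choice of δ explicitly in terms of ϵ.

δ = min(3/2, (3/2)ϵ)

Suppose ϵ > 0. We seek δ > 0 such that 0 < |x − 3| < δ implies |3/x − 1| < ϵ.
|3/x − 1| = 3·|3 − x|/(3·|x|) = 3|x − 3|/(3|x|).
Restrict δ ≤ 3/2. Then |x − 3| < 3/2 gives |x| > 3/2, so 3|x| > 9/2.
Then |3/x − 1| < 3|x − 3|/(9/2), which is < ϵ when |x − 3| < (3/2)ϵ.
Take δ = min(3/2, (3/2)ϵ). Then 0 < |x − 3| < δ gives both |x − 3| < 3/2 and |x − 3| < (3/2)ϵ, so |3/x − 1| < ϵ.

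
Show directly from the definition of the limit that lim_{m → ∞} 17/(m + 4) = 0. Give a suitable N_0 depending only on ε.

Let ε > 0 be given. For m ≥ 1, |17/(m + 4) − 0| = 17/(m + 4) ≤ 17/m.
We need 17/m < ε, i.e. m > 17/ε.
Take N_0 = 17/ε. If m > N_0 then |17/(m + 4)| ≤ 17/m < ε.

N_0 = 17/ε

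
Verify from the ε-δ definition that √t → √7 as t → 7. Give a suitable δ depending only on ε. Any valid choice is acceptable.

δ = min(7, √7·ε)

Let ε > 0. We want δ > 0 such that 0 < |t − 7| < δ implies |√t − √7| < ε.
Multiplying by the conjugate, |√t − √7| = |t − 7|/(√t + √7).
Restrict δ ≤ 7 so that |t − 7| < 7 forces t > 0, and then √t + √7 > √7.
Hence |√t − √7| < |t − 7|/√7, which is < ε once |t − 7| < √7·ε.
Take δ = min(7, √7·ε). If 0 < |t − 7| < δ then t > 0 and |√t − √7| < |t − 7|/√7 < ε.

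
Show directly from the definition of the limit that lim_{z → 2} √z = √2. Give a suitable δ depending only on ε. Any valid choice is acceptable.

δ = min(2, √2·ε)

Suppose ε > 0. We want δ > 0 such that 0 < |z − 2| < δ implies |√z − √2| < ε.
Rationalise: √z − √2 = (z − 2)/(√z + √2), so |√z − √2| = |z − 2|/(√z + √2).
Restrict δ ≤ 2 so that |z − 2| < 2 forces z > 0, and then √z + √2 > √2.
Hence |√z − √2| < |z − 2|/√2, which is < ε once |z − 2| < √2·ε.
Take δ = min(2, √2·ε). If 0 < |z − 2| < δ then z > 0 and |√z − √2| < |z − 2|/√2 < ε.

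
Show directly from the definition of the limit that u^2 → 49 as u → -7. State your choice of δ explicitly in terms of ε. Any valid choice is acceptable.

Fix ε > 0. We seek δ > 0 with 0 < |u + 7| < δ ⇒ |u^2 − 49| < ε.
Factor: u^2 − 49 = (u + 7)(u - 7), so |u^2 − 49| = |u + 7|·|u - 7|.
Impose δ ≤ 1 so that |u| < 8; then |u - 7| ≤ 15.
Hence |u^2 − 49| ≤ 15|u + 7|, which is < ε once |u + 7| < ε/15.
Take δ = min(1, ε/15). If 0 < |u + 7| < δ then both bounds hold and |u^2 − 49| ≤ 15|u + 7| < 15·(ε/15) = ε.

δ = min(1, ε/15)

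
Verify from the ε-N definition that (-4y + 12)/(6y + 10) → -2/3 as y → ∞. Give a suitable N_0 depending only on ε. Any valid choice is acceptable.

Fix ε > 0. We seek N_0 > 0 such that y > N_0 implies |(-4y + 12)/(6y + 10) + 2/3| < ε.
(-4y + 12)/(6y + 10) + 2/3 = (6(-4y + 12) − (-4)(6y + 10)) / (6(6y + 10)) = 112/(6(6y + 10)).
For y > 0 we have 6y + 10 > 6y, so |(-4y + 12)/(6y + 10) + 2/3| = 112/(6(6y + 10)) < 112/(6·6y) = (28/9)/y.
Thus |(-4y + 12)/(6y + 10) + 2/3| < ε whenever y > (28/9)/ε.
Take N_0 = (28/9)/ε. If y > N_0 then |(-4y + 12)/(6y + 10) + 2/3| < (28/9)/y < ε.

N_0 = (28/9)/ε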